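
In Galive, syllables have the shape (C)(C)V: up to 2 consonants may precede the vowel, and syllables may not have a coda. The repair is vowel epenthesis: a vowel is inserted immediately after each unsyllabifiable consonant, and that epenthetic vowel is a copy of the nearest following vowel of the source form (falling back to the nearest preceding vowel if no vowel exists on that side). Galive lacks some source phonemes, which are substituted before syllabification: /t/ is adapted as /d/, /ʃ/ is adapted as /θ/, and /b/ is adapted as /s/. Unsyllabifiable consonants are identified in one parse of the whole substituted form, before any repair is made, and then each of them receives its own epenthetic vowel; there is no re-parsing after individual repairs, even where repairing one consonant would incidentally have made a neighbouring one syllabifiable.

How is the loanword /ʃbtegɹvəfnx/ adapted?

θesdegəɹvəfənəxə

Substitution: /ʃ/ → /θ/, /b/ → /s/, /t/ → /d/, giving /θsdegɹvəfnx/.
The consonants /θ/, /g/, /f/, /n/, /x/ cannot be parsed into a legal (C)(C)V syllable (no codas are permitted; onsets may contain at most 2 consonants).
Each unlicensed consonant becomes the onset of a new syllable: /θ/ → /θe/, /g/ → /gə/, /f/ → /fə/, /n/ → /nə/, /x/ → /xə/.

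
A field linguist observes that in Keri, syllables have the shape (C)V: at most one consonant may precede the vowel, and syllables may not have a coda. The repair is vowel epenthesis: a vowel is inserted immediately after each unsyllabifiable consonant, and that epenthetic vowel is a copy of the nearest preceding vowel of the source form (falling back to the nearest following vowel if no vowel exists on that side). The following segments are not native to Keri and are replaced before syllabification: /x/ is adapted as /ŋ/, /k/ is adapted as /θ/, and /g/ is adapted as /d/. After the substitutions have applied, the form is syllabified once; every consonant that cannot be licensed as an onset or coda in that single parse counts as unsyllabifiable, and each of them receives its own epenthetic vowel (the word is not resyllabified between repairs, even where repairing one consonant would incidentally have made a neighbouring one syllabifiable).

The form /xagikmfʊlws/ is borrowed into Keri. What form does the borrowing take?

Substitution: /x/ → /ŋ/, /g/ → /d/, /k/ → /θ/, giving /ŋadiθmfʊlws/.
The consonants /θ/, /m/, /l/, /w/, /s/ cannot be parsed into a legal (C)V syllable (no codas are permitted; onsets are limited to one consonant).
Each unlicensed consonant becomes the onset of a new syllable: /θ/ → /θi/, /m/ → /mi/, /l/ → /lʊ/, /w/ → /wʊ/, /s/ → /sʊ/.

ŋadiθimifʊlʊwʊsʊ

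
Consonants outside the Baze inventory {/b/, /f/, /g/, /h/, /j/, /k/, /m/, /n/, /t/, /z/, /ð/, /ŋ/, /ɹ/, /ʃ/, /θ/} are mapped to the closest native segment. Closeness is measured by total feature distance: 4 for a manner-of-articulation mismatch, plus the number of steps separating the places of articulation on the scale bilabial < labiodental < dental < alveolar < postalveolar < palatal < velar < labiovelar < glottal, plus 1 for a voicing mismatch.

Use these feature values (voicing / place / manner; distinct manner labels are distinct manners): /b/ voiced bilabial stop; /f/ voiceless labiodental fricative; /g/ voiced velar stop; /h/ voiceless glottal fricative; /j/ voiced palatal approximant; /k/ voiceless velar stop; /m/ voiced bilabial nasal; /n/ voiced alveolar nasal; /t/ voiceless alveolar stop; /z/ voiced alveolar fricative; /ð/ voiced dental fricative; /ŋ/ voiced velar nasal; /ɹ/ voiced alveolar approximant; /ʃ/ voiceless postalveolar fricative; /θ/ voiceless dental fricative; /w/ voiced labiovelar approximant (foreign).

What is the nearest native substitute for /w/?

j

/j/ is closest: same manner (approximant), place distance 2 (labiovelar→palatal), same voicing; total 2. Next closest is /ɹ/ at distance 4.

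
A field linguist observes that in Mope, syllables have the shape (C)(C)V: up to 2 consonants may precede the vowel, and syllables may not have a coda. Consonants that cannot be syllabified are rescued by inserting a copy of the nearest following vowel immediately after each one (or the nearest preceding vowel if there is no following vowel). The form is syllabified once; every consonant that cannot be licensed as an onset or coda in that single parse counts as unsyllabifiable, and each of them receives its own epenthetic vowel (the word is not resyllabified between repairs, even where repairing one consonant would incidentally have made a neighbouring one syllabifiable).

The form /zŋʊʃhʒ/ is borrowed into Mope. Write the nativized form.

Syllabifying with onset maximization leaves /ʃ/, /h/, /ʒ/ stranded (no codas are permitted; onsets may contain at most 2 consonants).
Each unlicensed consonant becomes the onset of a new syllable: /ʃ/ → /ʃʊ/, /h/ → /hʊ/, /ʒ/ → /ʒʊ/.

zŋʊʃʊhʊʒʊ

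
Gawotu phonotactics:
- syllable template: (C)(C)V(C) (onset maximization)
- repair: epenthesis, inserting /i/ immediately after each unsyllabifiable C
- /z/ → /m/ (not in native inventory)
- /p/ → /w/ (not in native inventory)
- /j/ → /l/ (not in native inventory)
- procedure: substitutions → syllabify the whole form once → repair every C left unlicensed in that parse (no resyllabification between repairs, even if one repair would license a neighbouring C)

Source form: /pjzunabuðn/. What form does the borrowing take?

wilmunabuðni

Substitution: /p/ → /w/, /j/ → /l/, /z/ → /m/, giving /wlmunabuðn/.
The consonants /w/, /n/ cannot be parsed into a legal (C)(C)V(C) syllable (at most one coda consonant is licensed; onsets may contain at most 2 consonants).
Epenthesis after each stranded consonant: /w/ → /wi/, /n/ → /ni/.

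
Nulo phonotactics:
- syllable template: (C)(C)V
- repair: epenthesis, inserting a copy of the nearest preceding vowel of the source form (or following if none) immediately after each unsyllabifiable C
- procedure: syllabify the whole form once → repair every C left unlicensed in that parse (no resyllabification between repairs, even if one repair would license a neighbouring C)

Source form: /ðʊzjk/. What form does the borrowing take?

ðʊzʊjʊkʊ

Syllabifying with onset maximization leaves /z/, /j/, /k/ stranded (no codas are permitted; onsets may contain at most 2 consonants).
Inserting the epenthetic vowel yields /z/ → /zʊ/, /j/ → /jʊ/, /k/ → /kʊ/.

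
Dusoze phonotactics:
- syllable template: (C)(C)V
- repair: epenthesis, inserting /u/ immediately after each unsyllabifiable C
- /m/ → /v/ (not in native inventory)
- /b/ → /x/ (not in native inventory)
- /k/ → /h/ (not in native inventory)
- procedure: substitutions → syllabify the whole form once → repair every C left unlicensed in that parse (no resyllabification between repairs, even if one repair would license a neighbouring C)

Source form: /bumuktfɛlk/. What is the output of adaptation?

Substitution: /b/ → /x/, /m/ → /v/, /k/ → /h/, giving /xuvuhtfɛlh/.
The consonants /h/, /l/, /h/ cannot be parsed into a legal (C)(C)V syllable (no codas are permitted; onsets may contain at most 2 consonants).
Inserting the epenthetic vowel yields /h/ → /hu/, /l/ → /lu/, /h/ → /hu/.

xuvuhutfɛluhu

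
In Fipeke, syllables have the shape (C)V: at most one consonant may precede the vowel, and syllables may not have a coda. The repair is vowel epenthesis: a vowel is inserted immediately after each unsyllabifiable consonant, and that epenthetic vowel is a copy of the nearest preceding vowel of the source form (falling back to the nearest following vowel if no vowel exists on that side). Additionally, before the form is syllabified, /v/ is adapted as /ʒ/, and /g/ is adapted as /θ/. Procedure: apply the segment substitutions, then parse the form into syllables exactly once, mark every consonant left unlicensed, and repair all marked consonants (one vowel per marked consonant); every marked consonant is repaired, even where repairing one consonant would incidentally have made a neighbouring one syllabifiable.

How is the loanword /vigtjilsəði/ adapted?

ʒiθitijilisəði

Substitution: /v/ → /ʒ/, /g/ → /θ/, giving /ʒiθtjilsəði/.
The consonants /θ/, /t/, /l/ cannot be parsed into a legal (C)V syllable (no codas are permitted; onsets are limited to one consonant).
Each unlicensed consonant becomes the onset of a new syllable: /θ/ → /θi/, /t/ → /ti/, /l/ → /li/.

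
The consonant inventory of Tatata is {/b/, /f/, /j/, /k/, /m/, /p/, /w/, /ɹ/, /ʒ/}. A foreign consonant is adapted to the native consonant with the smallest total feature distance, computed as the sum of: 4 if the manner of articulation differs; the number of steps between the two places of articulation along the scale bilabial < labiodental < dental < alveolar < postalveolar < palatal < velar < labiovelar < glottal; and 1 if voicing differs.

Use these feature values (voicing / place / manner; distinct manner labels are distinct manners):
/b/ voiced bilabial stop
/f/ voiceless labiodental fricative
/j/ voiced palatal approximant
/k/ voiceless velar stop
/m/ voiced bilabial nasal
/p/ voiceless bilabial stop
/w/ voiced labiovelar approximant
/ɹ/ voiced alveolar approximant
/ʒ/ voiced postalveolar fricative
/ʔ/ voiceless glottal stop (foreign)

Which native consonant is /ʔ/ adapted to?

k

/k/ is closest: same manner (stop), place distance 2 (glottal→velar), same voicing; total 2. Next closest is /w/ at distance 6.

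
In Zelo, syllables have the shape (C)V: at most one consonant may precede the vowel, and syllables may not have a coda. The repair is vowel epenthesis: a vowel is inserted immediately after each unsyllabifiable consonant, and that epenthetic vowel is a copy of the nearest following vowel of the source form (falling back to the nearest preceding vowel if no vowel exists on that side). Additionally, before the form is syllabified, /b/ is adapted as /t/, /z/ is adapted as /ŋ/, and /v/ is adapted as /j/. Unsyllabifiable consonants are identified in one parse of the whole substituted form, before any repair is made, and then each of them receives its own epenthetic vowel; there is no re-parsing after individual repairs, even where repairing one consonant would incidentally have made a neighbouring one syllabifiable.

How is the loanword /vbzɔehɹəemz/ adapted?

Substitution: /v/ → /j/, /b/ → /t/, /z/ → /ŋ/, giving /jtŋɔehɹəemŋ/.
Syllabifying with onset maximization leaves /j/, /t/, /h/, /m/, /ŋ/ stranded (no codas are permitted; onsets are limited to one consonant).
Epenthesis after each stranded consonant: /j/ → /jɔ/, /t/ → /tɔ/, /h/ → /hə/, /m/ → /me/, /ŋ/ → /ŋe/.

jɔtɔŋɔehəɹəemeŋe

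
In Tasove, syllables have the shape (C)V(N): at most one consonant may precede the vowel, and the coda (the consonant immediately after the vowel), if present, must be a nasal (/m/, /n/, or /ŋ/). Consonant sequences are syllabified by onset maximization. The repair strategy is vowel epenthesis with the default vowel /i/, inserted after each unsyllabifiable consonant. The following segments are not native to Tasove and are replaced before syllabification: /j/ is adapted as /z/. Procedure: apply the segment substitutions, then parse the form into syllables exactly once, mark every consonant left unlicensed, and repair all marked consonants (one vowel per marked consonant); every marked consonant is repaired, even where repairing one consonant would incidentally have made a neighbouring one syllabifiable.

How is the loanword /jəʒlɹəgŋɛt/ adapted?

zəʒiliɹəgiŋɛti

Substitution: /j/ → /z/, giving /zəʒlɹəgŋɛt/.
The consonants /ʒ/, /l/, /g/, /t/ cannot be parsed into a legal (C)V(N) syllable (only a nasal (/m/, /n/, or /ŋ/) is licensed in coda position; onsets are limited to one consonant).
Inserting the epenthetic vowel yields /ʒ/ → /ʒi/, /l/ → /li/, /g/ → /gi/, /t/ → /ti/.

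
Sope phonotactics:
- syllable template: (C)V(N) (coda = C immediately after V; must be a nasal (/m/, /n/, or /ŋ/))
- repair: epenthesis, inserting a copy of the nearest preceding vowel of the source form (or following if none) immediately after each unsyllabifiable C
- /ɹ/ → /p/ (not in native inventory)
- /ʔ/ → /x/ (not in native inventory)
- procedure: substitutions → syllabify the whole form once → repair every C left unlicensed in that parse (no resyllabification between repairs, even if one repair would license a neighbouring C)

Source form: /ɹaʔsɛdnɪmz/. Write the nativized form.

paxasɛdɛnɪmzɪ

Substitution: /ɹ/ → /p/, /ʔ/ → /x/, giving /paxsɛdnɪmz/.
Under (C)V(N), the unsyllabifiable consonants are /x/, /d/, /z/ (only a nasal (/m/, /n/, or /ŋ/) is licensed in coda position; onsets are limited to one consonant).
Inserting the epenthetic vowel yields /x/ → /xa/, /d/ → /dɛ/, /z/ → /zɪ/.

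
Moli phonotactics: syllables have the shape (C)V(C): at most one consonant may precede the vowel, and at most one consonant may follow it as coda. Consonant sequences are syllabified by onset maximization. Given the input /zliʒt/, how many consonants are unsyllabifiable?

2

Syllabifying with onset maximization leaves /z/, /t/ stranded (at most one coda consonant is licensed; onsets are limited to one consonant).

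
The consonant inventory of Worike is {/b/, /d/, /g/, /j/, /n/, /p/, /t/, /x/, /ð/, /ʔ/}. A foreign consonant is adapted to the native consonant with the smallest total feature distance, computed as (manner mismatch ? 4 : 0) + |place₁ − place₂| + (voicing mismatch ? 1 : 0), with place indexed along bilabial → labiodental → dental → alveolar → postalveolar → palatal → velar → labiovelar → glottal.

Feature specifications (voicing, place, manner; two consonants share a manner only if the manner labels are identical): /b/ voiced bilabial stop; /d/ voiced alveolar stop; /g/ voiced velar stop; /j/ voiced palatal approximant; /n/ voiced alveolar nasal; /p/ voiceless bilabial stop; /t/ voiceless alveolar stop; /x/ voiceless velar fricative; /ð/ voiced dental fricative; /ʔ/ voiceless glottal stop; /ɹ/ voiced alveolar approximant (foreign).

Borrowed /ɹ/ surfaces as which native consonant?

/j/ is closest: same manner (approximant), place distance 2 (alveolar→palatal), same voicing; total 2. Next closest is /d/ at distance 4.

j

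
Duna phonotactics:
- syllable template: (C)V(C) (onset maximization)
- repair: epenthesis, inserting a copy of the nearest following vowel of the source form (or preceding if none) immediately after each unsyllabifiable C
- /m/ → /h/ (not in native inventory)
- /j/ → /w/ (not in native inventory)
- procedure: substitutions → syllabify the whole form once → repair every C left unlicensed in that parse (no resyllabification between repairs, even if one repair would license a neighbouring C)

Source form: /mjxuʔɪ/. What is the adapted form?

huwuxuʔɪ

Substitution: /m/ → /h/, /j/ → /w/, giving /hwxuʔɪ/.
Syllabifying with onset maximization leaves /h/, /w/ stranded (at most one coda consonant is licensed; onsets are limited to one consonant).
Inserting the epenthetic vowel yields /h/ → /hu/, /w/ → /wu/.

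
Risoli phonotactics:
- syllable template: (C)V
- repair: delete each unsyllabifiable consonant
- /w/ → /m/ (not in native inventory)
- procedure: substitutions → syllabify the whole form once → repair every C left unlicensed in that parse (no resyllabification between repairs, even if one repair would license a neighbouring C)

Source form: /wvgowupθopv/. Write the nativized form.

Substitution: /w/ → /m/, giving /mvgomupθopv/.
Under (C)V, the unsyllabifiable consonants are /m/, /v/, /p/, /p/, /v/ (no codas are permitted; onsets are limited to one consonant).
Deleting the stranded consonants removes /m/, /v/, /p/, /p/, /v/.

gomuθo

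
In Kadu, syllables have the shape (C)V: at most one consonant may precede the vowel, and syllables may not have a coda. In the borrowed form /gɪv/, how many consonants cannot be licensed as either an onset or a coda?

The consonants /v/ cannot be parsed into a legal (C)V syllable (no codas are permitted; onsets are limited to one consonant).

1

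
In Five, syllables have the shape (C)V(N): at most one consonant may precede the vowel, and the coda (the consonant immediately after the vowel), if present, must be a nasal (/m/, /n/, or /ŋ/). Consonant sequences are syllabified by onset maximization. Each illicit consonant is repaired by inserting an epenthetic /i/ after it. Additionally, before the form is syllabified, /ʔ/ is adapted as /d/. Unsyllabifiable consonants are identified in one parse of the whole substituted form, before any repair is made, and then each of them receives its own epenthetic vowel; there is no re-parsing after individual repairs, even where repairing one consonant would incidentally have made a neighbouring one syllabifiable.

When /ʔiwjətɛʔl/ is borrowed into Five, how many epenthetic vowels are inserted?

After substitution the input is /diwjətɛdl/.
The unsyllabifiable consonants are /w/, /d/, /l/; each receives one epenthetic vowel.

3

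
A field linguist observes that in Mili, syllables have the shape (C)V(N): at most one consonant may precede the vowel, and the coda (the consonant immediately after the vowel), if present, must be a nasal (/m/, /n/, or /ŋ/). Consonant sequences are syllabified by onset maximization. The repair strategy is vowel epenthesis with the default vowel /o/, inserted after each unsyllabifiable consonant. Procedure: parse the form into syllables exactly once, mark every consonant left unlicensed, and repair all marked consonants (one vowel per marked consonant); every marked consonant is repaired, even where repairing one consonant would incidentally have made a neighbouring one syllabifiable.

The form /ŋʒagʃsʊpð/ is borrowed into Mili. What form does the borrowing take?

ŋoʒagoʃosʊpoðo

Under (C)V(N), the unsyllabifiable consonants are /ŋ/, /g/, /ʃ/, /p/, /ð/ (only a nasal (/m/, /n/, or /ŋ/) is licensed in coda position; onsets are limited to one consonant).
Epenthesis after each stranded consonant: /ŋ/ → /ŋo/, /g/ → /go/, /ʃ/ → /ʃo/, /p/ → /po/, /ð/ → /ðo/.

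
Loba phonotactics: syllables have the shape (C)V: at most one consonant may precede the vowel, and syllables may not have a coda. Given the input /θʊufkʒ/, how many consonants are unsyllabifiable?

3

The consonants /f/, /k/, /ʒ/ cannot be parsed into a legal (C)V syllable (no codas are permitted; onsets are limited to one consonant).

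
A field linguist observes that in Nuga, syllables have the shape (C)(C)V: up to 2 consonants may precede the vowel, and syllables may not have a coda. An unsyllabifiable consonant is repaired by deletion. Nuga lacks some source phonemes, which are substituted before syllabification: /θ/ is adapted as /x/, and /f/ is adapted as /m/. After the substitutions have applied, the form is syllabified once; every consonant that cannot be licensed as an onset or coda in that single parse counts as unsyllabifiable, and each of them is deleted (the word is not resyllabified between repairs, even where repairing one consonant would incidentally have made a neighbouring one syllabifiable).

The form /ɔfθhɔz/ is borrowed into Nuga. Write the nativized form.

ɔxhɔ

Substitution: /f/ → /m/, /θ/ → /x/, giving /ɔmxhɔz/.
Under (C)(C)V, the unsyllabifiable consonants are /m/, /z/ (no codas are permitted; onsets may contain at most 2 consonants).
Deletion applies to /m/, /z/.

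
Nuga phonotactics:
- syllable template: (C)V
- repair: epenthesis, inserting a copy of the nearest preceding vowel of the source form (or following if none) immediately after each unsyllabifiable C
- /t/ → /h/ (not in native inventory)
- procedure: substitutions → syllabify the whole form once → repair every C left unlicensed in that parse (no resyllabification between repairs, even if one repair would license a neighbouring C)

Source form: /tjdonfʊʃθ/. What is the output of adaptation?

hojodonofʊʃʊθʊ

Substitution: /t/ → /h/, giving /hjdonfʊʃθ/.
The consonants /h/, /j/, /n/, /ʃ/, /θ/ cannot be parsed into a legal (C)V syllable (no codas are permitted; onsets are limited to one consonant).
Inserting the epenthetic vowel yields /h/ → /ho/, /j/ → /jo/, /n/ → /no/, /ʃ/ → /ʃʊ/, /θ/ → /θʊ/.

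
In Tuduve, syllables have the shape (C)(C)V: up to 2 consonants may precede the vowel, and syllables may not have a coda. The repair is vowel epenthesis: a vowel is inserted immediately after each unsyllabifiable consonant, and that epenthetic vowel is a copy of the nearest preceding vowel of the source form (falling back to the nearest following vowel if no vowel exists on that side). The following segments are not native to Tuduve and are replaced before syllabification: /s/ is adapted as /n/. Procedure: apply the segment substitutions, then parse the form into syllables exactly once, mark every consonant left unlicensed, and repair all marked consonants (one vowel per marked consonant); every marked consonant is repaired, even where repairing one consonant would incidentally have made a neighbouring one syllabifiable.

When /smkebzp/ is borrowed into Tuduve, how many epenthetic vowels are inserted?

4

After substitution the input is /nmkebzp/.
The unsyllabifiable consonants are /n/, /b/, /z/, /p/; each receives one epenthetic vowel.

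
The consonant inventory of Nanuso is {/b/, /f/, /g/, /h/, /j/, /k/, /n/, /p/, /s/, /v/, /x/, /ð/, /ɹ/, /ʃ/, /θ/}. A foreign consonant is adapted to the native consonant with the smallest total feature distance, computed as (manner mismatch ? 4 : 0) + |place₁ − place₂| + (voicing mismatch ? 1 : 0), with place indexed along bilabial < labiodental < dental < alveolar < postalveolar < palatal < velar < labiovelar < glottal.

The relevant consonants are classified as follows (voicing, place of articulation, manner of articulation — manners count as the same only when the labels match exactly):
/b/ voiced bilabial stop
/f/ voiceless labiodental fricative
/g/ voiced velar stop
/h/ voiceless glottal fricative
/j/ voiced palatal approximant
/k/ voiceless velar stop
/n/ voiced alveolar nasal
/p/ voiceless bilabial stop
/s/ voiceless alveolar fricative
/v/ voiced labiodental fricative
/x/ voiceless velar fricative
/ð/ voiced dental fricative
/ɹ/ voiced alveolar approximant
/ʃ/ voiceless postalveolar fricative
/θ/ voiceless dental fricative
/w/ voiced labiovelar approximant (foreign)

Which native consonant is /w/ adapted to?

/j/ is closest: same manner (approximant), place distance 2 (labiovelar→palatal), same voicing; total 2. Next closest is /ɹ/ at distance 4.

j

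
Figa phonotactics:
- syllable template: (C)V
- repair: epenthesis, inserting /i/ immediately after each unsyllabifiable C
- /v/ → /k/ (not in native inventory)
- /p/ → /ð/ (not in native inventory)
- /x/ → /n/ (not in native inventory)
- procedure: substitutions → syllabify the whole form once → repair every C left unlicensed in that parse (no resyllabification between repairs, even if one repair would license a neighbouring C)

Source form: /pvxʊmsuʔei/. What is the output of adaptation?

ðikinʊmisuʔei

Substitution: /p/ → /ð/, /v/ → /k/, /x/ → /n/, giving /ðknʊmsuʔei/.
Under (C)V, the unsyllabifiable consonants are /ð/, /k/, /m/ (no codas are permitted; onsets are limited to one consonant).
Inserting the epenthetic vowel yields /ð/ → /ði/, /k/ → /ki/, /m/ → /mi/.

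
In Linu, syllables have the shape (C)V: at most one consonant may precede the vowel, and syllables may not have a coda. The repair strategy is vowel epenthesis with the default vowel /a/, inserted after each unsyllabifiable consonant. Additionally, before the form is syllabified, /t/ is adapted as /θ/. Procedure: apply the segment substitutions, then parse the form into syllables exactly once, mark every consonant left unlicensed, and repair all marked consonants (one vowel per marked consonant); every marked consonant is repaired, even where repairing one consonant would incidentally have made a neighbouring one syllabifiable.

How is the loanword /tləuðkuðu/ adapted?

θaləuðakuðu

Substitution: /t/ → /θ/, giving /θləuðkuðu/.
Syllabifying with onset maximization leaves /θ/, /ð/ stranded (no codas are permitted; onsets are limited to one consonant).
Inserting the epenthetic vowel yields /θ/ → /θa/, /ð/ → /ða/.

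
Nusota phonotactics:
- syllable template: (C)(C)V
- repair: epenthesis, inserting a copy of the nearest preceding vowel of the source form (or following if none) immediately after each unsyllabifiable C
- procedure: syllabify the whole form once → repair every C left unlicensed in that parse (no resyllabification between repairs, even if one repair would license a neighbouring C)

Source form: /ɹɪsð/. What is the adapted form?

Under (C)(C)V, the unsyllabifiable consonants are /s/, /ð/ (no codas are permitted; onsets may contain at most 2 consonants).
Each unlicensed consonant becomes the onset of a new syllable: /s/ → /sɪ/, /ð/ → /ðɪ/.

ɹɪsɪðɪ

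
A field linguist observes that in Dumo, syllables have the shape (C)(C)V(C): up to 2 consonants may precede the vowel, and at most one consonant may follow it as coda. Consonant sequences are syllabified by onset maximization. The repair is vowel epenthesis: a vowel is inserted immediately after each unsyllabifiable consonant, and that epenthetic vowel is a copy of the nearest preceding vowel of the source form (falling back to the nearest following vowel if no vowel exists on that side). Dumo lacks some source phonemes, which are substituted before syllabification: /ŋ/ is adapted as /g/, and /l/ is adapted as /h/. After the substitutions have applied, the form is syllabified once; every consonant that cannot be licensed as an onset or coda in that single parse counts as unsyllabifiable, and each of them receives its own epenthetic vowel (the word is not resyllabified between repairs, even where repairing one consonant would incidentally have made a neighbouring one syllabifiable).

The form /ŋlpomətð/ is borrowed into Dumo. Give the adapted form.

gohpomətðə

Substitution: /ŋ/ → /g/, /l/ → /h/, giving /ghpomətð/.
The consonants /g/, /ð/ cannot be parsed into a legal (C)(C)V(C) syllable (at most one coda consonant is licensed; onsets may contain at most 2 consonants).
Epenthesis after each stranded consonant: /g/ → /go/, /ð/ → /ðə/.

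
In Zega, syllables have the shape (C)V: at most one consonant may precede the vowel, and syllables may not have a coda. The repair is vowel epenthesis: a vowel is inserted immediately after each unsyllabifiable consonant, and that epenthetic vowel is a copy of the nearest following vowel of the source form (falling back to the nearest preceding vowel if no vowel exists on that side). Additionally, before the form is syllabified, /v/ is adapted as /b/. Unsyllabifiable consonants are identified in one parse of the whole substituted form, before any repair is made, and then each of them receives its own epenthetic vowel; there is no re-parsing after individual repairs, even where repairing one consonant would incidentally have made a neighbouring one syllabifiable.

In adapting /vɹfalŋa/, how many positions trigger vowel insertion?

3

After substitution the input is /bɹfalŋa/.
The unsyllabifiable consonants are /b/, /ɹ/, /l/; each receives one epenthetic vowel.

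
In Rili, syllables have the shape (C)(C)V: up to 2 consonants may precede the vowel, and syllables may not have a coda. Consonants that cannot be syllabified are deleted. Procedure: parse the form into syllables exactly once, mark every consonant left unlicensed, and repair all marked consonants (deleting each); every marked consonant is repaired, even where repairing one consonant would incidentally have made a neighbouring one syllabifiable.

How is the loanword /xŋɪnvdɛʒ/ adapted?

Syllabifying with onset maximization leaves /n/, /ʒ/ stranded (no codas are permitted; onsets may contain at most 2 consonants).
Each unlicensed consonant is deleted: /n/, /ʒ/.

xŋɪvdɛ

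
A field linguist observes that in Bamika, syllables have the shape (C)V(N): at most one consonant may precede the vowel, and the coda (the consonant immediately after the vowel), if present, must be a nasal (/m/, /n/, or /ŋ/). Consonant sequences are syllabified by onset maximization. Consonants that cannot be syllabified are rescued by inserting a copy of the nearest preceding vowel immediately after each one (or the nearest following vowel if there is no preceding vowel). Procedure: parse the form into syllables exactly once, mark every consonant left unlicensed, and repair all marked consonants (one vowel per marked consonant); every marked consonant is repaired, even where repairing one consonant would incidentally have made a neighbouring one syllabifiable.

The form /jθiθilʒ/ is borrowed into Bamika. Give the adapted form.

Syllabifying with onset maximization leaves /j/, /l/, /ʒ/ stranded (only a nasal (/m/, /n/, or /ŋ/) is licensed in coda position; onsets are limited to one consonant).
Each unlicensed consonant becomes the onset of a new syllable: /j/ → /ji/, /l/ → /li/, /ʒ/ → /ʒi/.

jiθiθiliʒi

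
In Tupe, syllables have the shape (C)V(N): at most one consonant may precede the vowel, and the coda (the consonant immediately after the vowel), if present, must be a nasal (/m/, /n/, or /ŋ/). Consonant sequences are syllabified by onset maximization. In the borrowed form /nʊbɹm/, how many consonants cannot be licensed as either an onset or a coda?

3

The consonants /b/, /ɹ/, /m/ cannot be parsed into a legal (C)V(N) syllable (only a nasal (/m/, /n/, or /ŋ/) is licensed in coda position; onsets are limited to one consonant).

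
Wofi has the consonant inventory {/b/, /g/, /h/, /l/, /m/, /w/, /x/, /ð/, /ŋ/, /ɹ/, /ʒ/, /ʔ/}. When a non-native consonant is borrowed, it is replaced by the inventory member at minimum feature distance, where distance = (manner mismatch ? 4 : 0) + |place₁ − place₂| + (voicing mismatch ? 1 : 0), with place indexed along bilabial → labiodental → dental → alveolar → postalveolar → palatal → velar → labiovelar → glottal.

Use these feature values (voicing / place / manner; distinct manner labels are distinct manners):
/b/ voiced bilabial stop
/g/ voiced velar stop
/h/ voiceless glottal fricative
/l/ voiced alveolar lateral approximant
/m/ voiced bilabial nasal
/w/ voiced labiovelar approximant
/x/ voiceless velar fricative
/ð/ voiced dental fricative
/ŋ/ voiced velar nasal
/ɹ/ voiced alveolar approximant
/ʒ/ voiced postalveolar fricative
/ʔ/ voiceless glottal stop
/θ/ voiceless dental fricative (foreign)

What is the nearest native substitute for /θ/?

ð

/ð/ is closest: same manner (fricative), place distance 0 (dental→dental), voicing differs (+1); total 1. Next closest is /ʒ/ at distance 3.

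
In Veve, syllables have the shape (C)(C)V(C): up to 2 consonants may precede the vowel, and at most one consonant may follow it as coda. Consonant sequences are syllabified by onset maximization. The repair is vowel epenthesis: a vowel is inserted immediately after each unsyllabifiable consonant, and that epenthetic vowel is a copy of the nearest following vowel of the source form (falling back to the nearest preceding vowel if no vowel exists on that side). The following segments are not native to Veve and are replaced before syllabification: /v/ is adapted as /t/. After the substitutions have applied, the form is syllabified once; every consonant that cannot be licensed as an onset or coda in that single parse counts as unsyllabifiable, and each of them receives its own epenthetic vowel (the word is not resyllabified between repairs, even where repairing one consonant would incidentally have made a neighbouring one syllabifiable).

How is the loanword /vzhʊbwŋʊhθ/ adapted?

Substitution: /v/ → /t/, giving /tzhʊbwŋʊhθ/.
Syllabifying with onset maximization leaves /t/, /θ/ stranded (at most one coda consonant is licensed; onsets may contain at most 2 consonants).
Epenthesis after each stranded consonant: /t/ → /tʊ/, /θ/ → /θʊ/.

tʊzhʊbwŋʊhθʊ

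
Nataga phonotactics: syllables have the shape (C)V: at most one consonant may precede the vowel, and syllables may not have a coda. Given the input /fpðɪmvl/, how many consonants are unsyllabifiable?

The consonants /f/, /p/, /m/, /v/, /l/ cannot be parsed into a legal (C)V syllable (no codas are permitted; onsets are limited to one consonant).

5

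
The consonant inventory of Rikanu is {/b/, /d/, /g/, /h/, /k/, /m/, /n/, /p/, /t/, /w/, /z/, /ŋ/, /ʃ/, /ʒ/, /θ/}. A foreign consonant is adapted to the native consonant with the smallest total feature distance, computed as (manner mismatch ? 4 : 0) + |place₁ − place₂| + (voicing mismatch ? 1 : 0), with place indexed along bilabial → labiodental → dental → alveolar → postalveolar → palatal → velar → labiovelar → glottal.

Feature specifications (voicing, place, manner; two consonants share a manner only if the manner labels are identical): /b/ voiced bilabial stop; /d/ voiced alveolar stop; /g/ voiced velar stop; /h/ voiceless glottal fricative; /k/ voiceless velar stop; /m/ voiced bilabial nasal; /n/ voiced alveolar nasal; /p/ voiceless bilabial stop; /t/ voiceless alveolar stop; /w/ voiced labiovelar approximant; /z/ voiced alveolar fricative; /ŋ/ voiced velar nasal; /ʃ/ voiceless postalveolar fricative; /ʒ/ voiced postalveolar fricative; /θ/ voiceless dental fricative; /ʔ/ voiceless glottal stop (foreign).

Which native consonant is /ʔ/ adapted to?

/k/ is closest: same manner (stop), place distance 2 (glottal→velar), same voicing; total 2. Next closest is /g/ at distance 3.

k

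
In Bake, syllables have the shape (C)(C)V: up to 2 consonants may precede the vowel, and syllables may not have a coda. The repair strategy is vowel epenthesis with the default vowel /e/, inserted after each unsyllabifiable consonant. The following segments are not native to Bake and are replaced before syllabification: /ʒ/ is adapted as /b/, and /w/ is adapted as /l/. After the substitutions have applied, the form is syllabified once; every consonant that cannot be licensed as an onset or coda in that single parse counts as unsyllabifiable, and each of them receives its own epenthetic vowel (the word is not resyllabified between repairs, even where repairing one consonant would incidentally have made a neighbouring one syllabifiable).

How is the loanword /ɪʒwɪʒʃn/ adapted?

ɪblɪbeʃene

Substitution: /ʒ/ → /b/, /w/ → /l/, giving /ɪblɪbʃn/.
Syllabifying with onset maximization leaves /b/, /ʃ/, /n/ stranded (no codas are permitted; onsets may contain at most 2 consonants).
Inserting the epenthetic vowel yields /b/ → /be/, /ʃ/ → /ʃe/, /n/ → /ne/.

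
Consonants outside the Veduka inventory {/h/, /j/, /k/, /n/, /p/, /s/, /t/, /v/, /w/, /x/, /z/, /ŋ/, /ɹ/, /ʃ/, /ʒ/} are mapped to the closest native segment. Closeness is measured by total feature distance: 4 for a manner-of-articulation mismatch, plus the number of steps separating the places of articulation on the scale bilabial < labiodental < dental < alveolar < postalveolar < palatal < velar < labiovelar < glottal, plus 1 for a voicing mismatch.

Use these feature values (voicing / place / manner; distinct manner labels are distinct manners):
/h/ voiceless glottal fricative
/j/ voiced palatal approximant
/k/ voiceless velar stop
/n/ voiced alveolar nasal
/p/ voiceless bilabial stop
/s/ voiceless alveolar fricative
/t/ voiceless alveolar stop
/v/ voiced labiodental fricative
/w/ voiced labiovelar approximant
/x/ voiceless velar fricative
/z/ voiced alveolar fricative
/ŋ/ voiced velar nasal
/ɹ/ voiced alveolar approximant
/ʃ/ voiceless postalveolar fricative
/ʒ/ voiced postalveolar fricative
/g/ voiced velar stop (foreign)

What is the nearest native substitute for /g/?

k

/k/ is closest: same manner (stop), place distance 0 (velar→velar), voicing differs (+1); total 1. Next closest is /t/ at distance 4.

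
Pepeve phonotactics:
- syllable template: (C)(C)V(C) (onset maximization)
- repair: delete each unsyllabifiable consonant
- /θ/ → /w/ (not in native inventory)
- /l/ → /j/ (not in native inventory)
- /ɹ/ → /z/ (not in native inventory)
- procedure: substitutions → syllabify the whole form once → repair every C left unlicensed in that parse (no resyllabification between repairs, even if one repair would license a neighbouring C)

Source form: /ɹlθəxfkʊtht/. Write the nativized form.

Substitution: /ɹ/ → /z/, /l/ → /j/, /θ/ → /w/, giving /zjwəxfkʊtht/.
The consonants /z/, /h/, /t/ cannot be parsed into a legal (C)(C)V(C) syllable (at most one coda consonant is licensed; onsets may contain at most 2 consonants).
Deleting the stranded consonants removes /z/, /h/, /t/.

jwəxfkʊt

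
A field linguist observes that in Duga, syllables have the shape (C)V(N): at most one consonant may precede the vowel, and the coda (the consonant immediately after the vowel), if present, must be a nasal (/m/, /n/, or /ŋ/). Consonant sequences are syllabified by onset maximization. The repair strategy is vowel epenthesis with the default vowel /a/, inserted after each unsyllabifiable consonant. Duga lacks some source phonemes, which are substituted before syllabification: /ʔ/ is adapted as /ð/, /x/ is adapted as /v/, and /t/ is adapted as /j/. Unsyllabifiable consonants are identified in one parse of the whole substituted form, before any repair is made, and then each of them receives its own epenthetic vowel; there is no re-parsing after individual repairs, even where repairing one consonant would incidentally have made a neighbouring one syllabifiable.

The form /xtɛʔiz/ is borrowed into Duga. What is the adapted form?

Substitution: /x/ → /v/, /t/ → /j/, /ʔ/ → /ð/, giving /vjɛðiz/.
Under (C)V(N), the unsyllabifiable consonants are /v/, /z/ (only a nasal (/m/, /n/, or /ŋ/) is licensed in coda position; onsets are limited to one consonant).
Inserting the epenthetic vowel yields /v/ → /va/, /z/ → /za/.

vajɛðiza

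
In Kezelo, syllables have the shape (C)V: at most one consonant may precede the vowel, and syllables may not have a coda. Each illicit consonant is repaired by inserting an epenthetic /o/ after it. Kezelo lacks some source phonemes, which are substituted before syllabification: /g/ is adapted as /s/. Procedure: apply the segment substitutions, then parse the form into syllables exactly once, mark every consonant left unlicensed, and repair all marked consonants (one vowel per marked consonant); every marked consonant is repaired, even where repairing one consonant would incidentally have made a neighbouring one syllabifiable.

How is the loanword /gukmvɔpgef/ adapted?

Substitution: /g/ → /s/, giving /sukmvɔpsef/.
The consonants /k/, /m/, /p/, /f/ cannot be parsed into a legal (C)V syllable (no codas are permitted; onsets are limited to one consonant).
Epenthesis after each stranded consonant: /k/ → /ko/, /m/ → /mo/, /p/ → /po/, /f/ → /fo/.

sukomovɔposefo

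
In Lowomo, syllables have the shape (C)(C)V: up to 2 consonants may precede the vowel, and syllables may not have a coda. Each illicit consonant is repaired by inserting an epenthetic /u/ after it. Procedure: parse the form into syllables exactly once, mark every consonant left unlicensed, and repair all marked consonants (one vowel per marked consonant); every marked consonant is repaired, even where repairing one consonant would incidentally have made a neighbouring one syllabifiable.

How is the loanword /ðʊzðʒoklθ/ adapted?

ðʊzuðʒokuluθu

Syllabifying with onset maximization leaves /z/, /k/, /l/, /θ/ stranded (no codas are permitted; onsets may contain at most 2 consonants).
Epenthesis after each stranded consonant: /z/ → /zu/, /k/ → /ku/, /l/ → /lu/, /θ/ → /θu/.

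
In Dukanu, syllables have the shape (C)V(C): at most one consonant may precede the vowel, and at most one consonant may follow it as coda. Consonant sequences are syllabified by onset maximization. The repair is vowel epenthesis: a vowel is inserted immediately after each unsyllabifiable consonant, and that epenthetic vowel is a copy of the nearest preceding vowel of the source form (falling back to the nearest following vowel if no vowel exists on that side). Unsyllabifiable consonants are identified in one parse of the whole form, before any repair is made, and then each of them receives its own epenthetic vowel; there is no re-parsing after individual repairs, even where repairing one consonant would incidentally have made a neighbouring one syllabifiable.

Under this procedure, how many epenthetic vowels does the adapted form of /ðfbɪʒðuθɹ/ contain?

The unsyllabifiable consonants are /ð/, /f/, /ɹ/; each receives one epenthetic vowel.

3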